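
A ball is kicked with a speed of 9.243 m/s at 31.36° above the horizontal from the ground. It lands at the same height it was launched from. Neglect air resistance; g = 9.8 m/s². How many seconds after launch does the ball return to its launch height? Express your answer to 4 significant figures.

0.9817 s

Vertical component: v_y = 9.243 sin 31.36° = 4.8102 m/s.
For a projectile landing at launch height, time of flight is t = 2 v_y / g = 2 × 4.8102 / 9.8 = 0.9817 s.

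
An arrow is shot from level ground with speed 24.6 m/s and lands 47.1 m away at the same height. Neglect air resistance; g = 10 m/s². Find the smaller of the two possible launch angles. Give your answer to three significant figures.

25.6°

Level-ground range: R = v₀² sin(2θ)/g ⇒ sin 2θ = R g / v₀² = 47.1×10/24.6² = 0.7783.
2θ = arcsin(0.7783) = 51.11° or 180° − 51.11° = 128.89°.
So θ = 25.6° or θ = 64.4°.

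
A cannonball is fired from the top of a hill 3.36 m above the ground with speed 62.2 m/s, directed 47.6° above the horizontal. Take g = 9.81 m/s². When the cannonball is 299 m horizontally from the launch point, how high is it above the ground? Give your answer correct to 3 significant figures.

v_x = 62.2 cos 47.6° = 41.94 m/s, v_y0 = 62.2 sin 47.6° = 45.93 m/s.
Time to reach x = 299 m: t = x / v_x = 299 / 41.94 = 7.129 s.
y = 3.36 + v_y0 t − ½ g t² = 3.36 + 45.93×7.129 − 4.905×7.129² = 81.5 m.

81.5 m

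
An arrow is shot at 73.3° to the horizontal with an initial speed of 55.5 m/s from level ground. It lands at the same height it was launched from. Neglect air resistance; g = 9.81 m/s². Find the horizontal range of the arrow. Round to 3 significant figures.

173 m

For level ground, R = v₀² sin(2θ) / g.
sin(2 × 73.3°) = sin 146.6° = 0.5505.
R = (55.5)² × 0.5505 / 9.81 = 173 m.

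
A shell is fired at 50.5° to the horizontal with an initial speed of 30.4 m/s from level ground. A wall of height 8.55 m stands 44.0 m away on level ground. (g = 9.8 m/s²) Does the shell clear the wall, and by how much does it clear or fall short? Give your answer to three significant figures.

Yes — it clears the wall by 19.5 m.

v_x = 30.4 cos 50.5° = 19.34 m/s; v_y0 = 30.4 sin 50.5° = 23.46 m/s.
Time to reach the wall: t = 44.0 / 19.34 = 2.275 s.
Height at that point: y = 23.46×2.275 − 4.900×2.275² = 28.01 m.
That is 28.01 − 8.55 = 19.5 m above the top of the wall, so the shell clears it.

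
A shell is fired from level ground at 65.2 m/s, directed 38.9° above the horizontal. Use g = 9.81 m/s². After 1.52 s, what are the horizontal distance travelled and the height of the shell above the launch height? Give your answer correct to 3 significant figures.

x = 77.1 m, y = 50.9 m

v_x = 65.2 cos 38.9° = 50.74 m/s; v_y0 = 65.2 sin 38.9° = 40.94 m/s.
x = v_x t = 50.74 × 1.52 = 77.1 m.
y = v_y0 t − ½ g t² = 40.94×1.52 − 4.905×1.52² = 50.9 m.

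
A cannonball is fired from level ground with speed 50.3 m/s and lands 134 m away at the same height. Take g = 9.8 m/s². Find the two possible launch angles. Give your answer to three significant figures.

Level-ground range: R = v₀² sin(2θ)/g ⇒ sin 2θ = R g / v₀² = 134×9.8/50.3² = 0.5190.
2θ = arcsin(0.5190) = 31.27° or 180° − 31.27° = 148.73°.
So θ = 15.6° or θ = 74.4°.

15.6° and 74.4°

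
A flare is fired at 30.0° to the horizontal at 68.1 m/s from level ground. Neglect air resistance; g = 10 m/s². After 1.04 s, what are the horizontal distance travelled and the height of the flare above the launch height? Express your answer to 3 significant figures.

x = 61.3 m, y = 30.0 m

v_x = 68.1 cos 30.0° = 58.98 m/s; v_y0 = 68.1 sin 30.0° = 34.05 m/s.
x = v_x t = 58.98 × 1.04 = 61.3 m.
y = v_y0 t − ½ g t² = 34.05×1.04 − 5.000×1.04² = 30.0 m.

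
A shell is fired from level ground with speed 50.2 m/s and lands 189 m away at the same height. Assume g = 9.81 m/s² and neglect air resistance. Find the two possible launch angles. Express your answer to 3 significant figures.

Level-ground range: R = v₀² sin(2θ)/g ⇒ sin 2θ = R g / v₀² = 189×9.81/50.2² = 0.7357.
2θ = arcsin(0.7357) = 47.37° or 180° − 47.37° = 132.63°.
So θ = 23.7° or θ = 66.3°.

23.7° and 66.3°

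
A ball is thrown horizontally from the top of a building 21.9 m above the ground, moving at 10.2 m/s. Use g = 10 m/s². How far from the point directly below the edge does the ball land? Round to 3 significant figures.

Initial vertical velocity is zero, so the fall time comes from h = ½ g t²: t = √(2 × 21.9 / 10) = 2.093 s.
Horizontal motion is uniform at 10.2 m/s, so x = 10.2 × 2.093 = 21.3 m.

21.3 m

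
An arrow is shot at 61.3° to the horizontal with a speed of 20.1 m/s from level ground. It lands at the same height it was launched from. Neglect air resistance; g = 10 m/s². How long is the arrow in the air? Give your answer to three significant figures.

3.53 s

Vertical component: v_y = 20.1 sin 61.3° = 17.63 m/s.
For a projectile landing at launch height, time of flight is t = 2 v_y / g = 2 × 17.63 / 10 = 3.53 s.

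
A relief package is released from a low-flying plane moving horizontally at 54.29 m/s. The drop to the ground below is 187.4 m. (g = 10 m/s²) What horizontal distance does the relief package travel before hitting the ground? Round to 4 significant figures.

332.4 m

Initial vertical velocity is zero, so the fall time comes from h = ½ g t²: t = √(2 × 187.4 / 10) = 6.1221 s.
Horizontal motion is uniform at 54.29 m/s, so x = 54.29 × 6.1221 = 332.4 m.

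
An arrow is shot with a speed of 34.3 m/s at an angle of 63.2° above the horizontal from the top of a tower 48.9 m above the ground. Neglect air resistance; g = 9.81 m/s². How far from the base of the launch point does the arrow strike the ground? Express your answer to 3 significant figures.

117 m

Components: v_x = 34.3 cos 63.2° = 15.47 m/s, v_y = 34.3 sin 63.2° = 30.62 m/s.
Vertical: 0 = 48.9 + 30.62 t − ½(9.81) t² ⇒ 4.905 t² − 30.62 t − 48.9 = 0.
t = [30.62 + √(937.6 + 959.4)] / 9.810 = 7.561 s.
Horizontal: R = v_x · t = 15.47 × 7.561 = 117 m.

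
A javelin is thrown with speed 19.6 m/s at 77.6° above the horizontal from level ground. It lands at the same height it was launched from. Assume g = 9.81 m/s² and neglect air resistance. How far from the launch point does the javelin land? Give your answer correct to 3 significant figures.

16.4 m

For level ground, R = v₀² sin(2θ) / g.
sin(2 × 77.6°) = sin 155.2° = 0.4195.
R = (19.6)² × 0.4195 / 9.81 = 16.4 m.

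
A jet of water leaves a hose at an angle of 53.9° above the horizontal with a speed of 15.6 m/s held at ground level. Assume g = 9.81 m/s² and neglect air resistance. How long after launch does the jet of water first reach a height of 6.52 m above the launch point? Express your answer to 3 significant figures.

v_y0 = 15.6 sin 53.9° = 12.60 m/s.
Set y = v_y0 t − ½ g t² = 6.52: 4.905 t² − 12.60 t + 6.52 = 0.
t = [12.60 ± √(158.8 − 127.9)] / 9.81 = (12.60 ± 5.559) / 9.81, giving t = 0.718 s or t = 1.85 s.
The jet of water is on the way up at the first time, so t = 0.718 s.

0.718 s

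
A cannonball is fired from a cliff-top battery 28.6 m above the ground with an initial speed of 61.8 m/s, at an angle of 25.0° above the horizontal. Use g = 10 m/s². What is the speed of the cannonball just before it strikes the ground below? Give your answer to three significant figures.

v_x = 61.8 cos 25.0° = 56.01 m/s is unchanged throughout.
For the vertical component, v_y² = v_y0² + 2 g h = (26.12)² + 2×10×28.6 = 1254, so |v_y| = 35.41 m/s.
Impact speed = √(v_x² + v_y²) = √(3137 + 1254) = 66.3 m/s.

66.3 m/s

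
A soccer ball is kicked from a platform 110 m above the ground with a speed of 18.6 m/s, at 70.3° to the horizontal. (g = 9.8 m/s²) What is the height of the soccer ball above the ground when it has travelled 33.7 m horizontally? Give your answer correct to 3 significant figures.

v_x = 18.6 cos 70.3° = 6.270 m/s, v_y0 = 18.6 sin 70.3° = 17.51 m/s.
Time to reach x = 33.7 m: t = x / v_x = 33.7 / 6.270 = 5.375 s.
y = 110 + v_y0 t − ½ g t² = 110 + 17.51×5.375 − 4.900×5.375² = 62.6 m.

62.6 m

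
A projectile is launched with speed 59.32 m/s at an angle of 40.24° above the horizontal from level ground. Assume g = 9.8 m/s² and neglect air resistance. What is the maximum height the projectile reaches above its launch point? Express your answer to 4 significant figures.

74.92 m

Vertical component of launch velocity: v_y = 59.32 sin 40.24° = 38.320 m/s.
At the highest point the vertical velocity is zero, so v_y² = 2 g h_max.
h_max = (38.320)² / (2 × 9.8) = 1468.4 / 19.60 = 74.92 m.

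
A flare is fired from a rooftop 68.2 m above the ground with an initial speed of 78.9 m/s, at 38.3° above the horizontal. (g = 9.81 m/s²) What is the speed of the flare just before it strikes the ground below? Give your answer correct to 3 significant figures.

v_x = 78.9 cos 38.3° = 61.92 m/s is unchanged throughout.
For the vertical component, v_y² = v_y0² + 2 g h = (48.90)² + 2×9.81×68.2 = 3729, so |v_y| = 61.07 m/s.
Impact speed = √(v_x² + v_y²) = √(3834 + 3729) = 87.0 m/s.

87.0 m/s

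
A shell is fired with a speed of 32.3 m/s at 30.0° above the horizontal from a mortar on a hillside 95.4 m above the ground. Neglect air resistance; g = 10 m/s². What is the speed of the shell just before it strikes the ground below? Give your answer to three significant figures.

54.3 m/s

v_x = 32.3 cos 30.0° = 27.97 m/s is unchanged throughout.
For the vertical component, v_y² = v_y0² + 2 g h = (16.15)² + 2×10×95.4 = 2169, so |v_y| = 46.57 m/s.
Impact speed = √(v_x² + v_y²) = √(782.3 + 2169) = 54.3 m/s.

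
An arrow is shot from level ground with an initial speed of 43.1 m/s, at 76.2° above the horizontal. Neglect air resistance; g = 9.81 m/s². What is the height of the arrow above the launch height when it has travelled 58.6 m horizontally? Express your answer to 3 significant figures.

v_x = 43.1 cos 76.2° = 10.28 m/s, v_y0 = 43.1 sin 76.2° = 41.86 m/s.
Time to reach x = 58.6 m: t = x / v_x = 58.6 / 10.28 = 5.700 s.
y = v_y0 t − ½ g t² = 41.86×5.700 − 4.905×5.700² = 79.2 m.

79.2 m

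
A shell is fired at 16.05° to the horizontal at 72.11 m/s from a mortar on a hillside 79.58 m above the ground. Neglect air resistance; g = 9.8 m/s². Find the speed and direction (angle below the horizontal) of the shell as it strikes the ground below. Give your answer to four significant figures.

v_x = 72.11 cos 16.05° = 69.299 m/s (constant).
|v_y| at impact = √((19.937)² + 2×9.8×79.58) = 44.241 m/s.
Speed = √(69.299² + 44.241²) = 82.22 m/s; angle = arctan(44.241/69.299) = 32.55° below horizontal.

82.22 m/s at 32.55° below the horizontal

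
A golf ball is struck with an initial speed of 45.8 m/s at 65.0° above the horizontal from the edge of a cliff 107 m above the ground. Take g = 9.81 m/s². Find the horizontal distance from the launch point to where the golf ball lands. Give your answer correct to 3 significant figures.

204 m

Components: v_x = 45.8 cos 65.0° = 19.36 m/s, v_y = 45.8 sin 65.0° = 41.51 m/s.
Vertical: 0 = 107 + 41.51 t − ½(9.81) t² ⇒ 4.905 t² − 41.51 t − 107 = 0.
t = [41.51 + √(1723 + 2099)] / 9.810 = 10.53 s.
Horizontal: R = v_x · t = 19.36 × 10.53 = 204 m.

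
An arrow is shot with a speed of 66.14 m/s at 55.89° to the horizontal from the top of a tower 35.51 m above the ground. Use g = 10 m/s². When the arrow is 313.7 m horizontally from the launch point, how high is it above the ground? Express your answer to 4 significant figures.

v_x = 66.14 cos 55.89° = 37.090 m/s, v_y0 = 66.14 sin 55.89° = 54.761 m/s.
Time to reach x = 313.7 m: t = x / v_x = 313.7 / 37.090 = 8.4578 s.
y = 35.51 + v_y0 t − ½ g t² = 35.51 + 54.761×8.4578 − 5.000×8.4578² = 141.0 m.

141.0 m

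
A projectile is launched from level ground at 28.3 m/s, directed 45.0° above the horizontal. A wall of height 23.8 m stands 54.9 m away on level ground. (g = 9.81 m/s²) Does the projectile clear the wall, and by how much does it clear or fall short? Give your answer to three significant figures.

v_x = 28.3 cos 45.0° = 20.01 m/s; v_y0 = 28.3 sin 45.0° = 20.01 m/s.
Time to reach the wall: t = 54.9 / 20.01 = 2.744 s.
Height at that point: y = 20.01×2.744 − 4.905×2.744² = 17.98 m.
That is 23.8 − 17.98 = 5.82 m below the top of the wall, so the projectile does not clear it.

No — it falls 5.82 m short of clearing the wall.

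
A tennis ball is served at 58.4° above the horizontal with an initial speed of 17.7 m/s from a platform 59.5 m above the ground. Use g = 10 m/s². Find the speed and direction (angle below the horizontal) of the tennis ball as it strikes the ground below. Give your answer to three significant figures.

v_x = 17.7 cos 58.4° = 9.275 m/s (constant).
|v_y| at impact = √((15.08)² + 2×10×59.5) = 37.65 m/s.
Speed = √(9.275² + 37.65²) = 38.8 m/s; angle = arctan(37.65/9.275) = 76.2° below horizontal.

38.8 m/s at 76.2° below the horizontal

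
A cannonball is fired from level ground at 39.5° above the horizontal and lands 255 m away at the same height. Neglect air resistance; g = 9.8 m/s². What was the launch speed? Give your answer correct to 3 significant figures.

On level ground, R = v₀² sin(2θ) / g, so v₀ = √(R g / sin 2θ).
sin(2 × 39.5°) = 0.9816.
v₀ = √(255 × 9.8 / 0.9816) = √2546 = 50.5 m/s.

50.5 m/s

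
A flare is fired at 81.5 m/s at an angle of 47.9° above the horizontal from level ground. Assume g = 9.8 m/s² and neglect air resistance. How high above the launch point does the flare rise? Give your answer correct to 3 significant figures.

Vertical component of launch velocity: v_y = 81.5 sin 47.9° = 60.47 m/s.
At the highest point the vertical velocity is zero, so v_y² = 2 g h_max.
h_max = (60.47)² / (2 × 9.8) = 3657 / 19.60 = 187 m.

187 m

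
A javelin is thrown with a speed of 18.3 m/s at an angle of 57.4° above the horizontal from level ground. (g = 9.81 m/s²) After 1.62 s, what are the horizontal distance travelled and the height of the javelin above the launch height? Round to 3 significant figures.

v_x = 18.3 cos 57.4° = 9.860 m/s; v_y0 = 18.3 sin 57.4° = 15.42 m/s.
x = v_x t = 9.860 × 1.62 = 16.0 m.
y = v_y0 t − ½ g t² = 15.42×1.62 − 4.905×1.62² = 12.1 m.

x = 16.0 m, y = 12.1 m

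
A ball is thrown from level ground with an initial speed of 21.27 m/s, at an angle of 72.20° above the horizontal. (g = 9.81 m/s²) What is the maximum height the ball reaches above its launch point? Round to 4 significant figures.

Vertical component of launch velocity: v_y = 21.27 sin 72.20° = 20.252 m/s.
At the highest point the vertical velocity is zero, so v_y² = 2 g h_max.
h_max = (20.252)² / (2 × 9.81) = 410.14 / 19.62 = 20.90 m.

20.90 m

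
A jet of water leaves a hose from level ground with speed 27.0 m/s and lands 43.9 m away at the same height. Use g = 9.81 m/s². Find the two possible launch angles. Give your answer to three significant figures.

18.1° and 71.9°

Level-ground range: R = v₀² sin(2θ)/g ⇒ sin 2θ = R g / v₀² = 43.9×9.81/27.0² = 0.5908.
2θ = arcsin(0.5908) = 36.21° or 180° − 36.21° = 143.79°.
So θ = 18.1° or θ = 71.9°.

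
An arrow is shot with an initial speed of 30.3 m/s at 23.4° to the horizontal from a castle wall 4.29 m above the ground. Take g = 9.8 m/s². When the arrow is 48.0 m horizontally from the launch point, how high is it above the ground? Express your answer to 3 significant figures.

10.5 m

v_x = 30.3 cos 23.4° = 27.81 m/s, v_y0 = 30.3 sin 23.4° = 12.03 m/s.
Time to reach x = 48.0 m: t = x / v_x = 48.0 / 27.81 = 1.726 s.
y = 4.29 + v_y0 t − ½ g t² = 4.29 + 12.03×1.726 − 4.900×1.726² = 10.5 m.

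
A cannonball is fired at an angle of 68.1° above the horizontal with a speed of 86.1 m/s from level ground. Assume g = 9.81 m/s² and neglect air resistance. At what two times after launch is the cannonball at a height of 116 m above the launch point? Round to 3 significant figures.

v_y0 = 86.1 sin 68.1° = 79.89 m/s.
Set y = v_y0 t − ½ g t² = 116: 4.905 t² − 79.89 t + 116 = 0.
t = [79.89 ± √(6382 − 2276)] / 9.81 = (79.89 ± 64.08) / 9.81, giving t = 1.61 s or t = 14.7 s.
So the cannonball is at 116 m at t = 1.61 s (rising) and t = 14.7 s (falling).

1.61 s and 14.7 s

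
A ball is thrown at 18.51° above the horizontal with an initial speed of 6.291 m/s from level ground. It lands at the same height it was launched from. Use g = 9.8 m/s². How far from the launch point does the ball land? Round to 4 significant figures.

2.432 m

For level ground, R = v₀² sin(2θ) / g.
sin(2 × 18.51°) = sin 37.020° = 0.6021.
R = (6.291)² × 0.6021 / 9.8 = 2.432 m.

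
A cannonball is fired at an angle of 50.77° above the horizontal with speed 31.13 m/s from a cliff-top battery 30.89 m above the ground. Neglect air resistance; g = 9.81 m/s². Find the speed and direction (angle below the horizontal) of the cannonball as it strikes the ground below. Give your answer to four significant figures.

39.69 m/s at 60.26° below the horizontal

v_x = 31.13 cos 50.77° = 19.688 m/s (constant).
|v_y| at impact = √((24.114)² + 2×9.81×30.89) = 34.461 m/s.
Speed = √(19.688² + 34.461²) = 39.69 m/s; angle = arctan(34.461/19.688) = 60.26° below horizontal.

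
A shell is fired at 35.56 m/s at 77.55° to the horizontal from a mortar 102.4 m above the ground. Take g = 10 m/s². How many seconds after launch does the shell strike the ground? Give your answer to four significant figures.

Vertical component: v_y = 35.56 sin 77.55° = 34.724 m/s.
Taking up as positive with launch at y = 102.4 m, landing at y = 0: 0 = 102.4 + 34.724 t − ½(10) t².
Solving 5.000 t² − 34.724 t − 102.4 = 0 gives t = [34.724 + √(34.724² + 4·5.000·102.4)] / 10.00 = 9.177 s.

9.177 s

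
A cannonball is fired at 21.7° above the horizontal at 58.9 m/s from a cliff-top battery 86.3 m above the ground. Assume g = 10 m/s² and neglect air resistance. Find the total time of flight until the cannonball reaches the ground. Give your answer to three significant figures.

6.87 s

Vertical component: v_y = 58.9 sin 21.7° = 21.78 m/s.
Taking up as positive with launch at y = 86.3 m, landing at y = 0: 0 = 86.3 + 21.78 t − ½(10) t².
Solving 5.000 t² − 21.78 t − 86.3 = 0 gives t = [21.78 + √(21.78² + 4·5.000·86.3)] / 10.00 = 6.87 s.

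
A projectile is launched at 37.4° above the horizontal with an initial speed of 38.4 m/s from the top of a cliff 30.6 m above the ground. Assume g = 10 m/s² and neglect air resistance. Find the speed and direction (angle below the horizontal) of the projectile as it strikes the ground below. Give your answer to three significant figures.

45.7 m/s at 48.1° below the horizontal

v_x = 38.4 cos 37.4° = 30.51 m/s (constant).
|v_y| at impact = √((23.32)² + 2×10×30.6) = 34.00 m/s.
Speed = √(30.51² + 34.00²) = 45.7 m/s; angle = arctan(34.00/30.51) = 48.1° below horizontal.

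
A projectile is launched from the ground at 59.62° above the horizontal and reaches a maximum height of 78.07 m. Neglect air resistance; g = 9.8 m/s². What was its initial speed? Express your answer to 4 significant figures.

45.34 m/s

At maximum height v_y = 0, so (v₀ sin θ)² = 2 g H.
v₀ sin 59.62° = √(2 × 9.8 × 78.07) = 39.117 m/s.
v₀ = 39.117 / sin 59.62° = 39.117 / 0.8627 = 45.34 m/s.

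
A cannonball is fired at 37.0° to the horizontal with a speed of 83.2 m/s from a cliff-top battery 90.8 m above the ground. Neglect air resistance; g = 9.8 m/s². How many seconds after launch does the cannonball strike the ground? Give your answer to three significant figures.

Vertical component: v_y = 83.2 sin 37.0° = 50.07 m/s.
Taking up as positive with launch at y = 90.8 m, landing at y = 0: 0 = 90.8 + 50.07 t − ½(9.8) t².
Solving 4.900 t² − 50.07 t − 90.8 = 0 gives t = [50.07 + √(50.07² + 4·4.900·90.8)] / 9.800 = 11.8 s.

11.8 s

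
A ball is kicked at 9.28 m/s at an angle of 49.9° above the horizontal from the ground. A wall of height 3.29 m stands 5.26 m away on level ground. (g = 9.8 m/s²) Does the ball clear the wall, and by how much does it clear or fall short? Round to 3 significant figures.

No — it falls 0.838 m short of clearing the wall.

v_x = 9.28 cos 49.9° = 5.977 m/s; v_y0 = 9.28 sin 49.9° = 7.098 m/s.
Time to reach the wall: t = 5.26 / 5.977 = 0.8800 s.
Height at that point: y = 7.098×0.8800 − 4.900×0.8800² = 2.452 m.
That is 3.29 − 2.452 = 0.838 m below the top of the wall, so the ball does not clear it.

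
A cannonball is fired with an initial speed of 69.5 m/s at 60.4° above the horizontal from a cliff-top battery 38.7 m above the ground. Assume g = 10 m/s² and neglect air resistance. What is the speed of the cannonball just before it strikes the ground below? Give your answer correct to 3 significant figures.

74.9 m/s

v_x = 69.5 cos 60.4° = 34.33 m/s is unchanged throughout.
For the vertical component, v_y² = v_y0² + 2 g h = (60.43)² + 2×10×38.7 = 4426, so |v_y| = 66.53 m/s.
Impact speed = √(v_x² + v_y²) = √(1179 + 4426) = 74.9 m/s.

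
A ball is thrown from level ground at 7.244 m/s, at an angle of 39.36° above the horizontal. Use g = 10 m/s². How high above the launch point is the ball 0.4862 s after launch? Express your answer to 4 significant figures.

1.052 m

v_y0 = 7.244 sin 39.36° = 4.5941 m/s.
y(t) = v_y0 t − ½ g t² = 4.5941×0.4862 − 5.000×0.4862² = 1.052 m.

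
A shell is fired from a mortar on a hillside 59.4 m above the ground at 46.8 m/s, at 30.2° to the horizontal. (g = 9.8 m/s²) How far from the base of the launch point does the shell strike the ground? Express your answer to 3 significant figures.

268 m

Components: v_x = 46.8 cos 30.2° = 40.45 m/s, v_y = 46.8 sin 30.2° = 23.54 m/s.
Vertical: 0 = 59.4 + 23.54 t − ½(9.8) t² ⇒ 4.900 t² − 23.54 t − 59.4 = 0.
t = [23.54 + √(554.1 + 1164)] / 9.800 = 6.632 s.
Horizontal: R = v_x · t = 40.45 × 6.632 = 268 m.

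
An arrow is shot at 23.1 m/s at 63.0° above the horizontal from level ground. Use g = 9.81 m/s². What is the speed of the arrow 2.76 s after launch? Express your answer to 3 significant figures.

v_x = 23.1 cos 63.0° = 10.49 m/s (constant).
v_y(t) = 23.1 sin 63.0° − g t = 20.58 − 9.81 × 2.76 = -6.496 m/s.
Speed = √(v_x² + v_y²) = √(110.0 + 42.20) = 12.3 m/s.

12.3 m/s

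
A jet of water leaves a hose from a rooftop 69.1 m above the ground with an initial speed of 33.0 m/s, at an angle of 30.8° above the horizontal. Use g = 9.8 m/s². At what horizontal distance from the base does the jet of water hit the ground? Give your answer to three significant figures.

Components: v_x = 33.0 cos 30.8° = 28.35 m/s, v_y = 33.0 sin 30.8° = 16.90 m/s.
Vertical: 0 = 69.1 + 16.90 t − ½(9.8) t² ⇒ 4.900 t² − 16.90 t − 69.1 = 0.
t = [16.90 + √(285.6 + 1354)] / 9.800 = 5.856 s.
Horizontal: R = v_x · t = 28.35 × 5.856 = 166 m.

166 m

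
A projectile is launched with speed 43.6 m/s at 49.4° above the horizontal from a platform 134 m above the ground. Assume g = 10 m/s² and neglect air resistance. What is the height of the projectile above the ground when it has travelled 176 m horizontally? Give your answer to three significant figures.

147 m

v_x = 43.6 cos 49.4° = 28.37 m/s, v_y0 = 43.6 sin 49.4° = 33.10 m/s.
Time to reach x = 176 m: t = x / v_x = 176 / 28.37 = 6.204 s.
y = 134 + v_y0 t − ½ g t² = 134 + 33.10×6.204 − 5.000×6.204² = 147 m.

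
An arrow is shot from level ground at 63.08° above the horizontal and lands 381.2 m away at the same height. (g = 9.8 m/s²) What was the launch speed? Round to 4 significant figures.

On level ground, R = v₀² sin(2θ) / g, so v₀ = √(R g / sin 2θ).
sin(2 × 63.08°) = 0.8074.
v₀ = √(381.2 × 9.8 / 0.8074) = √4626.9 = 68.02 m/s.

68.02 m/s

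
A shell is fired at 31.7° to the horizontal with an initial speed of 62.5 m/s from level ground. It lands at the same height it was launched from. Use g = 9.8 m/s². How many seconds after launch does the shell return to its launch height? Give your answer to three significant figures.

Vertical component: v_y = 62.5 sin 31.7° = 32.84 m/s.
For a projectile landing at launch height, time of flight is t = 2 v_y / g = 2 × 32.84 / 9.8 = 6.70 s.

6.70 s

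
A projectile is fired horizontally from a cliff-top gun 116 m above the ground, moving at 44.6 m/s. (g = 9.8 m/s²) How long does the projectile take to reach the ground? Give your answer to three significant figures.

4.87 s

The horizontal speed doesn't affect the fall. With v_y0 = 0, h = ½ g t².
t = √(2 × 116 / 9.8) = √23.67 = 4.87 s.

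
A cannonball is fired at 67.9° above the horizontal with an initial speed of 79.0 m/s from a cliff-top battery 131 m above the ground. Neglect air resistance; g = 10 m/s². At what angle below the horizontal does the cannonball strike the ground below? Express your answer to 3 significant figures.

v_x = 79.0 cos 67.9° = 29.72 m/s.
At impact |v_y| = √(v_y0² + 2 g h) = √(73.20² + 2×10×131) = 89.32 m/s.
Angle below horizontal = arctan(|v_y| / v_x) = arctan(89.32 / 29.72) = 71.6°.

71.6°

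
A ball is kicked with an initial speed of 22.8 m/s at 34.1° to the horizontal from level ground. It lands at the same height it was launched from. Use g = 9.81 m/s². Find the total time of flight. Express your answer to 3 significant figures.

Vertical component: v_y = 22.8 sin 34.1° = 12.78 m/s.
For a projectile landing at launch height, time of flight is t = 2 v_y / g = 2 × 12.78 / 9.81 = 2.61 s.

2.61 s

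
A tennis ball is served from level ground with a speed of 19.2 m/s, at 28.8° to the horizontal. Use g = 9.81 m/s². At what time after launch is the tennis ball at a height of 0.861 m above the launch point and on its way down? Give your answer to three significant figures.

v_y0 = 19.2 sin 28.8° = 9.250 m/s.
Set y = v_y0 t − ½ g t² = 0.861: 4.905 t² − 9.250 t + 0.861 = 0.
t = [9.250 ± √(85.56 − 16.89)] / 9.81 = (9.250 ± 8.287) / 9.81, giving t = 0.0982 s or t = 1.79 s.
On the way down corresponds to the larger root: t = 1.79 s.

1.79 s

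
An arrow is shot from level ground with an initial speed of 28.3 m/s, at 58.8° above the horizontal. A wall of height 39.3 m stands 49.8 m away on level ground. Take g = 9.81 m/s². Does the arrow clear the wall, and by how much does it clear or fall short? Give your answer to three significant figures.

v_x = 28.3 cos 58.8° = 14.66 m/s; v_y0 = 28.3 sin 58.8° = 24.21 m/s.
Time to reach the wall: t = 49.8 / 14.66 = 3.397 s.
Height at that point: y = 24.21×3.397 − 4.905×3.397² = 25.64 m.
That is 39.3 − 25.64 = 13.7 m below the top of the wall, so the arrow does not clear it.

No — it falls 13.7 m short of clearing the wall.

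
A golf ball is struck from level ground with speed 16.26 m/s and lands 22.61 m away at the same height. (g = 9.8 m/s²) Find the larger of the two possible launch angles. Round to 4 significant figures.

61.53°

Level-ground range: R = v₀² sin(2θ)/g ⇒ sin 2θ = R g / v₀² = 22.61×9.8/16.26² = 0.8381.
2θ = arcsin(0.8381) = 56.940° or 180° − 56.940° = 123.060°.
So θ = 28.47° or θ = 61.53°.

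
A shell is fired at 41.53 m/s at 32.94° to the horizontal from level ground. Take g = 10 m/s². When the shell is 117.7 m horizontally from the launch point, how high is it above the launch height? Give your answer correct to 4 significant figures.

v_x = 41.53 cos 32.94° = 34.854 m/s, v_y0 = 41.53 sin 32.94° = 22.582 m/s.
Time to reach x = 117.7 m: t = x / v_x = 117.7 / 34.854 = 3.3769 s.
y = v_y0 t − ½ g t² = 22.582×3.3769 − 5.000×3.3769² = 19.24 m.

19.24 m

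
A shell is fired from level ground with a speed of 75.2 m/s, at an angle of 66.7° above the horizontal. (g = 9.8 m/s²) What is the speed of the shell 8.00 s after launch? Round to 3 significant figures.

31.2 m/s

v_x = 75.2 cos 66.7° = 29.75 m/s (constant).
v_y(t) = 75.2 sin 66.7° − g t = 69.07 − 9.8 × 8.00 = -9.330 m/s.
Speed = √(v_x² + v_y²) = √(885.1 + 87.05) = 31.2 m/s.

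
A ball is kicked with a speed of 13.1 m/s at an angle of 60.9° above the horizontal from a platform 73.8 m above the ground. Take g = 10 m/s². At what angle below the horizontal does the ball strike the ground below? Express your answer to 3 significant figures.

v_x = 13.1 cos 60.9° = 6.371 m/s.
At impact |v_y| = √(v_y0² + 2 g h) = √(11.45² + 2×10×73.8) = 40.09 m/s.
Angle below horizontal = arctan(|v_y| / v_x) = arctan(40.09 / 6.371) = 81.0°.

81.0°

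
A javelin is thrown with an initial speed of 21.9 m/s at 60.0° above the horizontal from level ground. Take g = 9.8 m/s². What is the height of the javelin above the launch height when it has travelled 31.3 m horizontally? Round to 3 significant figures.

14.2 m

v_x = 21.9 cos 60.0° = 10.95 m/s, v_y0 = 21.9 sin 60.0° = 18.97 m/s.
Time to reach x = 31.3 m: t = x / v_x = 31.3 / 10.95 = 2.858 s.
y = v_y0 t − ½ g t² = 18.97×2.858 − 4.900×2.858² = 14.2 m.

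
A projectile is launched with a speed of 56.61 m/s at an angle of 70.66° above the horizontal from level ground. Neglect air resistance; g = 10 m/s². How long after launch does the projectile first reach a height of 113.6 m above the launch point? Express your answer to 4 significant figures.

v_y0 = 56.61 sin 70.66° = 53.415 m/s.
Set y = v_y0 t − ½ g t² = 113.6: 5.000 t² − 53.415 t + 113.6 = 0.
t = [53.415 ± √(2853.2 − 2272.0)] / 10 = (53.415 ± 24.108) / 10, giving t = 2.931 s or t = 7.752 s.
The projectile is on the way up at the first time, so t = 2.931 s.

2.931 s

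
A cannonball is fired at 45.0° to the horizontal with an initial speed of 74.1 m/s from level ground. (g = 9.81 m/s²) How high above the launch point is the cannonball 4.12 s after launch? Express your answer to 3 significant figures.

133 m

v_y0 = 74.1 sin 45.0° = 52.40 m/s.
y(t) = v_y0 t − ½ g t² = 52.40×4.12 − 4.905×4.12² = 133 m.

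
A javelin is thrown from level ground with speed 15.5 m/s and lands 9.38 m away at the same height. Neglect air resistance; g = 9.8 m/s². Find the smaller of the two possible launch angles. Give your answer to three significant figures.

Level-ground range: R = v₀² sin(2θ)/g ⇒ sin 2θ = R g / v₀² = 9.38×9.8/15.5² = 0.3826.
2θ = arcsin(0.3826) = 22.49° or 180° − 22.49° = 157.51°.
So θ = 11.2° or θ = 78.8°.

11.2°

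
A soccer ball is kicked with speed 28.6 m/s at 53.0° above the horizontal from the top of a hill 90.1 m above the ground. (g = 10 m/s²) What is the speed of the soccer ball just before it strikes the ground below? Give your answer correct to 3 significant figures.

v_x = 28.6 cos 53.0° = 17.21 m/s is unchanged throughout.
For the vertical component, v_y² = v_y0² + 2 g h = (22.84)² + 2×10×90.1 = 2324, so |v_y| = 48.21 m/s.
Impact speed = √(v_x² + v_y²) = √(296.2 + 2324) = 51.2 m/s.

51.2 m/s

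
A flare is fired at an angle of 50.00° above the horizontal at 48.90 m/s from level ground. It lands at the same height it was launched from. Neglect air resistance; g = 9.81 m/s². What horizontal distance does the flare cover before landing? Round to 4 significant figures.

240.0 m

Components: v_x = 48.90 cos 50.00° = 31.432 m/s, v_y = 48.90 sin 50.00° = 37.460 m/s.
Time of flight (same landing height): t = 2 v_y / g = 2 × 37.460 / 9.81 = 7.6371 s.
Range: R = v_x · t = 31.432 × 7.6371 = 240.0 m.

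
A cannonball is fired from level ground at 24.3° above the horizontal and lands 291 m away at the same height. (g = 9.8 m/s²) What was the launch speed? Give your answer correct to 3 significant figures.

On level ground, R = v₀² sin(2θ) / g, so v₀ = √(R g / sin 2θ).
sin(2 × 24.3°) = 0.7501.
v₀ = √(291 × 9.8 / 0.7501) = √3802 = 61.7 m/s.

61.7 m/s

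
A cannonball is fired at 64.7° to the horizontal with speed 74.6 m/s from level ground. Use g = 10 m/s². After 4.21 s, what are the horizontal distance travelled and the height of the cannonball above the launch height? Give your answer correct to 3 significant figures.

x = 134 m, y = 195 m

v_x = 74.6 cos 64.7° = 31.88 m/s; v_y0 = 74.6 sin 64.7° = 67.44 m/s.
x = v_x t = 31.88 × 4.21 = 134 m.
y = v_y0 t − ½ g t² = 67.44×4.21 − 5.000×4.21² = 195 m.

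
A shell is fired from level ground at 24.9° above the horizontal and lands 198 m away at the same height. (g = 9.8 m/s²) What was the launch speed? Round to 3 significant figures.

50.4 m/s

On level ground, R = v₀² sin(2θ) / g, so v₀ = √(R g / sin 2θ).
sin(2 × 24.9°) = 0.7638.
v₀ = √(198 × 9.8 / 0.7638) = √2540 = 50.4 m/s.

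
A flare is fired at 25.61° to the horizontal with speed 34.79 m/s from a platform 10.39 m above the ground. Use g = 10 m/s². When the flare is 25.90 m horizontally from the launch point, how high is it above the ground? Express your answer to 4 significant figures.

19.40 m

v_x = 34.79 cos 25.61° = 31.372 m/s, v_y0 = 34.79 sin 25.61° = 15.038 m/s.
Time to reach x = 25.90 m: t = x / v_x = 25.90 / 31.372 = 0.82558 s.
y = 10.39 + v_y0 t − ½ g t² = 10.39 + 15.038×0.82558 − 5.000×0.82558² = 19.40 m.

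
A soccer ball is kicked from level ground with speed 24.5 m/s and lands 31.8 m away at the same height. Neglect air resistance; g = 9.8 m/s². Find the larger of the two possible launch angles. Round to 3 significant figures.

74.4°

Level-ground range: R = v₀² sin(2θ)/g ⇒ sin 2θ = R g / v₀² = 31.8×9.8/24.5² = 0.5192.
2θ = arcsin(0.5192) = 31.28° or 180° − 31.28° = 148.72°.
So θ = 15.6° or θ = 74.4°.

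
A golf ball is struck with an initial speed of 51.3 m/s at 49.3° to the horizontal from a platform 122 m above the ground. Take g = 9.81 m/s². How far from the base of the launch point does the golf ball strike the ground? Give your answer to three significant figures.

346 m

Components: v_x = 51.3 cos 49.3° = 33.45 m/s, v_y = 51.3 sin 49.3° = 38.89 m/s.
Vertical: 0 = 122 + 38.89 t − ½(9.81) t² ⇒ 4.905 t² − 38.89 t − 122 = 0.
t = [38.89 + √(1512 + 2394)] / 9.810 = 10.34 s.
Horizontal: R = v_x · t = 33.45 × 10.34 = 346 m.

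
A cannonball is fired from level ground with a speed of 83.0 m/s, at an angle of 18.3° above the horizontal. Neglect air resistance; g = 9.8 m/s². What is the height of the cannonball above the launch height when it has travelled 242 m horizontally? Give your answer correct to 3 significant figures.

v_x = 83.0 cos 18.3° = 78.80 m/s, v_y0 = 83.0 sin 18.3° = 26.06 m/s.
Time to reach x = 242 m: t = x / v_x = 242 / 78.80 = 3.071 s.
y = v_y0 t − ½ g t² = 26.06×3.071 − 4.900×3.071² = 33.8 m.

33.8 m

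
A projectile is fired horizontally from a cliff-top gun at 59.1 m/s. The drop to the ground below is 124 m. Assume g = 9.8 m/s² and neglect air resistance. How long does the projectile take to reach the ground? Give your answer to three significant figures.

5.03 s

The horizontal speed doesn't affect the fall. With v_y0 = 0, h = ½ g t².
t = √(2 × 124 / 9.8) = √25.31 = 5.03 s.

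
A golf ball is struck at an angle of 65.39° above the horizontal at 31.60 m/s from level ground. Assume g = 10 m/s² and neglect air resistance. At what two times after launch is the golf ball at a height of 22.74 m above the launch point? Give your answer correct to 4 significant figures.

v_y0 = 31.60 sin 65.39° = 28.730 m/s.
Set y = v_y0 t − ½ g t² = 22.74: 5.000 t² − 28.730 t + 22.74 = 0.
t = [28.730 ± √(825.41 − 454.80)] / 10 = (28.730 ± 19.251) / 10, giving t = 0.9479 s or t = 4.798 s.
So the golf ball is at 22.74 m at t = 0.9479 s (rising) and t = 4.798 s (falling).

0.9479 s and 4.798 s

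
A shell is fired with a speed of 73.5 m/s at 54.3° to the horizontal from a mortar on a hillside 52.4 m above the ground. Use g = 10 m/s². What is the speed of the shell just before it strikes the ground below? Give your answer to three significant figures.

v_x = 73.5 cos 54.3° = 42.89 m/s is unchanged throughout.
For the vertical component, v_y² = v_y0² + 2 g h = (59.69)² + 2×10×52.4 = 4611, so |v_y| = 67.90 m/s.
Impact speed = √(v_x² + v_y²) = √(1840 + 4611) = 80.3 m/s.

80.3 m/s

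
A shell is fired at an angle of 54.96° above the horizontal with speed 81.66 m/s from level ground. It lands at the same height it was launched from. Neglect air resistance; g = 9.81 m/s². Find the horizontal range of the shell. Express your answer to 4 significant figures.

Components: v_x = 81.66 cos 54.96° = 46.885 m/s, v_y = 81.66 sin 54.96° = 66.859 m/s.
Time of flight (same landing height): t = 2 v_y / g = 2 × 66.859 / 9.81 = 13.631 s.
Range: R = v_x · t = 46.885 × 13.631 = 639.1 m.

639.1 m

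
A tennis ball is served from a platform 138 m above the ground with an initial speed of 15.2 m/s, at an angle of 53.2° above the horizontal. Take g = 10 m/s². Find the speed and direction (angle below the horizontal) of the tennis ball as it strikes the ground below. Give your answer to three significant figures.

54.7 m/s at 80.4° below the horizontal

v_x = 15.2 cos 53.2° = 9.105 m/s (constant).
|v_y| at impact = √((12.17)² + 2×10×138) = 53.93 m/s.
Speed = √(9.105² + 53.93²) = 54.7 m/s; angle = arctan(53.93/9.105) = 80.4° below horizontal.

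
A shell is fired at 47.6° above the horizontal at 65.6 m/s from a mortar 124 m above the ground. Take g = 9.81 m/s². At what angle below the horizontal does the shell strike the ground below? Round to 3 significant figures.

57.4°

v_x = 65.6 cos 47.6° = 44.23 m/s.
At impact |v_y| = √(v_y0² + 2 g h) = √(48.44² + 2×9.81×124) = 69.13 m/s.
Angle below horizontal = arctan(|v_y| / v_x) = arctan(69.13 / 44.23) = 57.4°.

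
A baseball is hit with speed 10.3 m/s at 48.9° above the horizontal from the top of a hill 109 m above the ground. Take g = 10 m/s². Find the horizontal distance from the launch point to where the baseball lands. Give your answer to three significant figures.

Components: v_x = 10.3 cos 48.9° = 6.771 m/s, v_y = 10.3 sin 48.9° = 7.762 m/s.
Vertical: 0 = 109 + 7.762 t − ½(10) t² ⇒ 5.000 t² − 7.762 t − 109 = 0.
t = [7.762 + √(60.25 + 2180)] / 10.00 = 5.509 s.
Horizontal: R = v_x · t = 6.771 × 5.509 = 37.3 m.

37.3 m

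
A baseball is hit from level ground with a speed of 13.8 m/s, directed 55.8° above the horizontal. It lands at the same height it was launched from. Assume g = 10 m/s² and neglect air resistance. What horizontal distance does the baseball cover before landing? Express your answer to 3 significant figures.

For level ground, R = v₀² sin(2θ) / g.
sin(2 × 55.8°) = sin 111.6° = 0.9298.
R = (13.8)² × 0.9298 / 10 = 17.7 m.

17.7 m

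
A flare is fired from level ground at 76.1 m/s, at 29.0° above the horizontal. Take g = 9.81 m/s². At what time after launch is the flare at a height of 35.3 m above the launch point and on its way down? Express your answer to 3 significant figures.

6.40 s

v_y0 = 76.1 sin 29.0° = 36.89 m/s.
Set y = v_y0 t − ½ g t² = 35.3: 4.905 t² − 36.89 t + 35.3 = 0.
t = [36.89 ± √(1361 − 692.6)] / 9.81 = (36.89 ± 25.85) / 9.81, giving t = 1.13 s or t = 6.40 s.
On the way down corresponds to the larger root: t = 6.40 s.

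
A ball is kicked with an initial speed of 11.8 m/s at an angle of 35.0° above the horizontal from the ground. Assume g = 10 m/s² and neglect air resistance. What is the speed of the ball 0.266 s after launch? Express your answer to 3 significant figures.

10.5 m/s

v_x = 11.8 cos 35.0° = 9.666 m/s (constant).
v_y(t) = 11.8 sin 35.0° − g t = 6.768 − 10 × 0.266 = 4.108 m/s.
Speed = √(v_x² + v_y²) = √(93.43 + 16.88) = 10.5 m/s.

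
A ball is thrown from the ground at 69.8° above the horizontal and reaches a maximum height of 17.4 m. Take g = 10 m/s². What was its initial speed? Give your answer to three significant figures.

19.9 m/s

At maximum height v_y = 0, so (v₀ sin θ)² = 2 g H.
v₀ sin 69.8° = √(2 × 10 × 17.4) = 18.65 m/s.
v₀ = 18.65 / sin 69.8° = 18.65 / 0.9385 = 19.9 m/s.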